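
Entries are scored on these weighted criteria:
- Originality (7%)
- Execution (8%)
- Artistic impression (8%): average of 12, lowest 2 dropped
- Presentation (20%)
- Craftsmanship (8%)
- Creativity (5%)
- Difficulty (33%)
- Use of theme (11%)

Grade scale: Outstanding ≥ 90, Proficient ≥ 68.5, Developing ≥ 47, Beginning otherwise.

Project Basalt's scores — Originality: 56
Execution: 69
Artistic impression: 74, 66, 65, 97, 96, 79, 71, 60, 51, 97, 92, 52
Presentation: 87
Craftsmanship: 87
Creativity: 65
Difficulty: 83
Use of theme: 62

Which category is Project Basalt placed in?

Proficient

Artistic impression: drop 51, 52 → average of remaining 10 = 797/10 = 79.7
Weighted total:
  Originality 56 × 0.07 = 3.92
  Execution 69 × 0.08 = 5.52
  Artistic impression 79.7 × 0.08 = 6.376
  Presentation 87 × 0.2 = 17.4
  Craftsmanship 87 × 0.08 = 6.96
  Creativity 65 × 0.05 = 3.25
  Difficulty 83 × 0.33 = 27.39
  Use of theme 62 × 0.11 = 6.82
Sum = 77.636
77.636 is ≥ 68.5 and < 90 → Proficient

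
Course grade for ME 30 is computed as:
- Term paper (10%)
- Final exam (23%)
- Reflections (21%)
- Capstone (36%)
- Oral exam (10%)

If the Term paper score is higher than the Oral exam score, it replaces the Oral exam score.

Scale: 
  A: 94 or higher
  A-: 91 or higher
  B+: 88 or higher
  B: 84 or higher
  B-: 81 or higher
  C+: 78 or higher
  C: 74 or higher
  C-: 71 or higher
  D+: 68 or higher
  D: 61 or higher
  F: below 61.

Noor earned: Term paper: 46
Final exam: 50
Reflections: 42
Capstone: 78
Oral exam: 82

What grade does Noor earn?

D

Term paper (46) ≤ Oral exam (82), so Oral exam stays at 82.
Weighted total:
  Term paper 46 × 0.1 = 4.6
  Final exam 50 × 0.23 = 11.5
  Reflections 42 × 0.21 = 8.82
  Capstone 78 × 0.36 = 28.08
  Oral exam 82 × 0.1 = 8.2
Sum = 61.2
61.2 is ≥ 61 and < 68 → D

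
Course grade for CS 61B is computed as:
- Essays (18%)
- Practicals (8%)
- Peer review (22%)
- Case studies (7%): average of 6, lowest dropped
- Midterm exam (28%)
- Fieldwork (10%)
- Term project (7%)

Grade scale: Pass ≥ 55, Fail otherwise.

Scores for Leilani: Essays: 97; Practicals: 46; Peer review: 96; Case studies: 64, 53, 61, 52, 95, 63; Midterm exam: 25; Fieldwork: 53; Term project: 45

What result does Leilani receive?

Case studies: drop 52 → average of remaining 5 = 336/5 = 67.2
Weighted total:
  Essays 97 × 0.18 = 17.46
  Practicals 46 × 0.08 = 3.68
  Peer review 96 × 0.22 = 21.12
  Case studies 67.2 × 0.07 = 4.704
  Midterm exam 25 × 0.28 = 7
  Fieldwork 53 × 0.1 = 5.3
  Term project 45 × 0.07 = 3.15
Sum = 62.414
62.414 ≥ 55 → Pass

Pass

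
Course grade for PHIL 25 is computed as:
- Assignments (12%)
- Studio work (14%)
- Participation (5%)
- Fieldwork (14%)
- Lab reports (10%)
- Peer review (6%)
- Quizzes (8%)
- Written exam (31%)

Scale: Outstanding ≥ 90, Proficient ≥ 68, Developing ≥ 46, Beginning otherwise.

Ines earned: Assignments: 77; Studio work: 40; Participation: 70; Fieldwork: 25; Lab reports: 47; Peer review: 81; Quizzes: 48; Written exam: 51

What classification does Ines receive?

Developing

Weighted total:
  Assignments 77 × 0.12 = 9.24
  Studio work 40 × 0.14 = 5.6
  Participation 70 × 0.05 = 3.5
  Fieldwork 25 × 0.14 = 3.5
  Lab reports 47 × 0.1 = 4.7
  Peer review 81 × 0.06 = 4.86
  Quizzes 48 × 0.08 = 3.84
  Written exam 51 × 0.31 = 15.81
Sum = 51.05
51.05 is ≥ 46 and < 68 → Developing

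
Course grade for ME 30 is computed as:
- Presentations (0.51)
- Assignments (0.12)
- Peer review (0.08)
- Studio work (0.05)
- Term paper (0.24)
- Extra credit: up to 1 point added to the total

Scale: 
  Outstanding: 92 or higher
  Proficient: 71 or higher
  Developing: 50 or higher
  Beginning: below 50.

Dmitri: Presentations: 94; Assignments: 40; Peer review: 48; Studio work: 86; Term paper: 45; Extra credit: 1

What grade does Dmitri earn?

Weighted total:
  Presentations 94 × 0.51 = 47.94
  Assignments 40 × 0.12 = 4.8
  Peer review 48 × 0.08 = 3.84
  Studio work 86 × 0.05 = 4.3
  Term paper 45 × 0.24 = 10.8
Sum = 71.68
Extra credit: 71.68 + 1 = 72.68
72.68 is ≥ 71 and < 92 → Proficient

Proficient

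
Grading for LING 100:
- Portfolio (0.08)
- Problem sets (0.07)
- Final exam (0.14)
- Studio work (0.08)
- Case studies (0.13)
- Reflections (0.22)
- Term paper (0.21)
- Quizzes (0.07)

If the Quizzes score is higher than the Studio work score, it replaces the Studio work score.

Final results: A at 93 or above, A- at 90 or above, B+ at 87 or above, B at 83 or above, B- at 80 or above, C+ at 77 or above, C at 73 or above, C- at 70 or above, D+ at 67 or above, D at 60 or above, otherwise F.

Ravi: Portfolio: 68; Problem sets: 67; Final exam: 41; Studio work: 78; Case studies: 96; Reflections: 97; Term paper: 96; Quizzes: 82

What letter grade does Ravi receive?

B-

Quizzes (82) > Studio work (78), so Studio work counts as 82.
Weighted total:
  Portfolio 68 × 0.08 = 5.44
  Problem sets 67 × 0.07 = 4.69
  Final exam 41 × 0.14 = 5.74
  Studio work 82 × 0.08 = 6.56
  Case studies 96 × 0.13 = 12.48
  Reflections 97 × 0.22 = 21.34
  Term paper 96 × 0.21 = 20.16
  Quizzes 82 × 0.07 = 5.74
Sum = 82.15
82.15 is ≥ 80 and < 83 → B-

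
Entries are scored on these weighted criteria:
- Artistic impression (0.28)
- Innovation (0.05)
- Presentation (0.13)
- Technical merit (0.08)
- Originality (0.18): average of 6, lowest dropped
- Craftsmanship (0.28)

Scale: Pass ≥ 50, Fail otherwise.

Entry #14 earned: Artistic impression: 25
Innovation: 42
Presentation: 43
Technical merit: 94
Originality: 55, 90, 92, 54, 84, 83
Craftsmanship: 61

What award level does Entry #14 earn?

Originality: drop 54 → average of remaining 5 = 404/5 = 80.8
Weighted total:
  Artistic impression 25 × 0.28 = 7
  Innovation 42 × 0.05 = 2.1
  Presentation 43 × 0.13 = 5.59
  Technical merit 94 × 0.08 = 7.52
  Originality 80.8 × 0.18 = 14.544
  Craftsmanship 61 × 0.28 = 17.08
Sum = 53.834
53.834 ≥ 50 → Pass

Pass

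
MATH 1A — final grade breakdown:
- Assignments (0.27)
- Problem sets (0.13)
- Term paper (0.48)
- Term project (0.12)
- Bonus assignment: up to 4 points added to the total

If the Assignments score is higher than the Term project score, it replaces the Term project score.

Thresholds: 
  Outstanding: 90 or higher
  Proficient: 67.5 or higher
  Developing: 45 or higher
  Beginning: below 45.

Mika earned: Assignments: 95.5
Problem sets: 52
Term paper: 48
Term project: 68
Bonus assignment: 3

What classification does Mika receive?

Proficient

Assignments (95.5) > Term project (68), so Term project counts as 95.5.
Weighted total:
  Assignments 95.5 × 0.27 = 25.785
  Problem sets 52 × 0.13 = 6.76
  Term paper 48 × 0.48 = 23.04
  Term project 95.5 × 0.12 = 11.46
Sum = 67.045
Bonus assignment: 67.045 + 3 = 70.045
70.045 is ≥ 67.5 and < 90 → Proficient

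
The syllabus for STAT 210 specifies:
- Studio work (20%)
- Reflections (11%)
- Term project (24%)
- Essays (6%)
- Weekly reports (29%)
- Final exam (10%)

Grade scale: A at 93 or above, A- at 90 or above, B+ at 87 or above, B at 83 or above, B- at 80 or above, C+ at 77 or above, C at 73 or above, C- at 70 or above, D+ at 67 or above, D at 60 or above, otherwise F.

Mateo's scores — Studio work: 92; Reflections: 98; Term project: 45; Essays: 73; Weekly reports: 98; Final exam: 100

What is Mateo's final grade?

B-

Weighted total:
  Studio work 92 × 0.2 = 18.4
  Reflections 98 × 0.11 = 10.78
  Term project 45 × 0.24 = 10.8
  Essays 73 × 0.06 = 4.38
  Weekly reports 98 × 0.29 = 28.42
  Final exam 100 × 0.1 = 10
Sum = 82.78
82.78 is ≥ 80 and < 83 → B-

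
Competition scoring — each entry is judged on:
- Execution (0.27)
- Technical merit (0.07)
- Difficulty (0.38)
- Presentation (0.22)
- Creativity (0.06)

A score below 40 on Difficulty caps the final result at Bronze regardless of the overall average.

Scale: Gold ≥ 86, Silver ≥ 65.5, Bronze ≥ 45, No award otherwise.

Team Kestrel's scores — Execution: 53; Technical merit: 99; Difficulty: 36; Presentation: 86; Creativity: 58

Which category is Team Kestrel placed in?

Bronze

Difficulty score 36 < 40: minimum not met.
Weighted total:
  Execution 53 × 0.27 = 14.31
  Technical merit 99 × 0.07 = 6.93
  Difficulty 36 × 0.38 = 13.68
  Presentation 86 × 0.22 = 18.92
  Creativity 58 × 0.06 = 3.48
Sum = 57.32
57.32 would be Bronze; cap at Bronze applies → Bronze.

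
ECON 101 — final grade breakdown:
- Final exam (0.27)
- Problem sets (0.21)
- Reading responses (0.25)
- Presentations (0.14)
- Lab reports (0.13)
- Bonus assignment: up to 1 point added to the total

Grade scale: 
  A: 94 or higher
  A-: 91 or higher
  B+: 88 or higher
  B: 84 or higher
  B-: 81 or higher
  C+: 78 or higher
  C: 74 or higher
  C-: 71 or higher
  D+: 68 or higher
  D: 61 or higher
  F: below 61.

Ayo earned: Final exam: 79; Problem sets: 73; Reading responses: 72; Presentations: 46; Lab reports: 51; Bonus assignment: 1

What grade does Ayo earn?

Weighted total:
  Final exam 79 × 0.27 = 21.33
  Problem sets 73 × 0.21 = 15.33
  Reading responses 72 × 0.25 = 18
  Presentations 46 × 0.14 = 6.44
  Lab reports 51 × 0.13 = 6.63
Sum = 67.73
Bonus assignment: 67.73 + 1 = 68.73
68.73 is ≥ 68 and < 71 → D+

D+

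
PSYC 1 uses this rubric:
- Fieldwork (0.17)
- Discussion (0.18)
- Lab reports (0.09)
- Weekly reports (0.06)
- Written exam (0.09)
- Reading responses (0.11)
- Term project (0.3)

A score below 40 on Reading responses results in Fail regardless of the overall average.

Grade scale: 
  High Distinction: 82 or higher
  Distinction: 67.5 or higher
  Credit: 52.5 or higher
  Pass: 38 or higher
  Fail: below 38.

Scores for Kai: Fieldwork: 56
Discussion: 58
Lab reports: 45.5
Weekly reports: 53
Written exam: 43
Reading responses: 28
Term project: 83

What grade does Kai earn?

Reading responses score 28 < 40: minimum not met.
Weighted total:
  Fieldwork 56 × 0.17 = 9.52
  Discussion 58 × 0.18 = 10.44
  Lab reports 45.5 × 0.09 = 4.095
  Weekly reports 53 × 0.06 = 3.18
  Written exam 43 × 0.09 = 3.87
  Reading responses 28 × 0.11 = 3.08
  Term project 83 × 0.3 = 24.9
Sum = 59.085
Because the Reading responses minimum was not met, the result is Fail.

Fail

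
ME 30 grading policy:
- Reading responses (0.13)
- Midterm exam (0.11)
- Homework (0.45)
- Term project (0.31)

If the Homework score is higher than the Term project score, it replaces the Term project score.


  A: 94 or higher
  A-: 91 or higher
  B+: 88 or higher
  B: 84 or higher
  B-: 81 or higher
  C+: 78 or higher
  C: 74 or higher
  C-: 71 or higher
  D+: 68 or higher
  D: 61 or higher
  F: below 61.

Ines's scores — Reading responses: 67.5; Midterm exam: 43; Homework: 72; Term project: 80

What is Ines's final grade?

Homework (72) ≤ Term project (80), so Term project stays at 80.
Weighted total:
  Reading responses 67.5 × 0.13 = 8.775
  Midterm exam 43 × 0.11 = 4.73
  Homework 72 × 0.45 = 32.4
  Term project 80 × 0.31 = 24.8
Sum = 70.705
70.705 is ≥ 68 and < 71 → D+

D+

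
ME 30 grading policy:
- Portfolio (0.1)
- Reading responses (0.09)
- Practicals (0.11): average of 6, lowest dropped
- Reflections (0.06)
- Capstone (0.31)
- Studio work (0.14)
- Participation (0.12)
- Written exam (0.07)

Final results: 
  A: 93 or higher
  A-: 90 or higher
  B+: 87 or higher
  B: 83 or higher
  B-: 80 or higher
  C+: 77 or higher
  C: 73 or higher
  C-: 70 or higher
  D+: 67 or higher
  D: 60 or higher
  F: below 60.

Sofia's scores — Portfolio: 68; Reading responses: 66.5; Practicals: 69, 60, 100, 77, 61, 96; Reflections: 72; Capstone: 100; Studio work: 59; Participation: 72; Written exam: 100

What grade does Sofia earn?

Practicals: drop 60 → average of remaining 5 = 403/5 = 80.6
Weighted total:
  Portfolio 68 × 0.1 = 6.8
  Reading responses 66.5 × 0.09 = 5.985
  Practicals 80.6 × 0.11 = 8.866
  Reflections 72 × 0.06 = 4.32
  Capstone 100 × 0.31 = 31
  Studio work 59 × 0.14 = 8.26
  Participation 72 × 0.12 = 8.64
  Written exam 100 × 0.07 = 7
Sum = 80.871
80.871 is ≥ 80 and < 83 → B-

B-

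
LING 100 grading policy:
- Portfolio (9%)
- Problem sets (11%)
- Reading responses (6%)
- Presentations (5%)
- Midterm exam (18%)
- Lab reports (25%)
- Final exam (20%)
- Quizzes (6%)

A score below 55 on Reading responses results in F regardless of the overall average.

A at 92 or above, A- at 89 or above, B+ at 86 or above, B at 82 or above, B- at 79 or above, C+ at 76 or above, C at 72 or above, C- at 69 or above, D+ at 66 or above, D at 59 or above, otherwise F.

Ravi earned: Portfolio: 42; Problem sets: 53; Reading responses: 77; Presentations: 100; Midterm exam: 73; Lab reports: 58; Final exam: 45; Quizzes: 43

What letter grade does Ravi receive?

F

Reading responses score 77 ≥ 55: minimum met.
Weighted total:
  Portfolio 42 × 0.09 = 3.78
  Problem sets 53 × 0.11 = 5.83
  Reading responses 77 × 0.06 = 4.62
  Presentations 100 × 0.05 = 5
  Midterm exam 73 × 0.18 = 13.14
  Lab reports 58 × 0.25 = 14.5
  Final exam 45 × 0.2 = 9
  Quizzes 43 × 0.06 = 2.58
Sum = 58.45
58.45 < 59 → F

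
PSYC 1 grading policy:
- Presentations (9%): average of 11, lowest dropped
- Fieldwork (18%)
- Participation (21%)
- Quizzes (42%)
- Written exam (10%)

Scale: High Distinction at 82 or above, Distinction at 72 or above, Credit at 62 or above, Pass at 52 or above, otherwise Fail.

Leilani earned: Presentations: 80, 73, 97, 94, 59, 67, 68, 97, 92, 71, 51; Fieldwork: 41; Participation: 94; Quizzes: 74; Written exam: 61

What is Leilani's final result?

Presentations: drop 51 → average of remaining 10 = 798/10 = 79.8
Weighted total:
  Presentations 79.8 × 0.09 = 7.182
  Fieldwork 41 × 0.18 = 7.38
  Participation 94 × 0.21 = 19.74
  Quizzes 74 × 0.42 = 31.08
  Written exam 61 × 0.1 = 6.1
Sum = 71.482
71.482 is ≥ 62 and < 72 → Credit

Credit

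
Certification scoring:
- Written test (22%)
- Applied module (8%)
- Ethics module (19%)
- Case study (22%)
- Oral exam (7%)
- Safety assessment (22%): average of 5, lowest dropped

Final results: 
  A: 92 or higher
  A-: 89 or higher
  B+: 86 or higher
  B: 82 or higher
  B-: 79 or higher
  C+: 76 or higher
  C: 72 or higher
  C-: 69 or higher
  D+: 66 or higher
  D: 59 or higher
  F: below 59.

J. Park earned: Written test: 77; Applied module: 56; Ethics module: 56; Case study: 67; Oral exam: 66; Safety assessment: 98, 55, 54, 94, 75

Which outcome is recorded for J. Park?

C-

Safety assessment: drop 54 → average of remaining 4 = 322/4 = 80.5
Weighted total:
  Written test 77 × 0.22 = 16.94
  Applied module 56 × 0.08 = 4.48
  Ethics module 56 × 0.19 = 10.64
  Case study 67 × 0.22 = 14.74
  Oral exam 66 × 0.07 = 4.62
  Safety assessment 80.5 × 0.22 = 17.71
Sum = 69.13
69.13 is ≥ 69 and < 72 → C-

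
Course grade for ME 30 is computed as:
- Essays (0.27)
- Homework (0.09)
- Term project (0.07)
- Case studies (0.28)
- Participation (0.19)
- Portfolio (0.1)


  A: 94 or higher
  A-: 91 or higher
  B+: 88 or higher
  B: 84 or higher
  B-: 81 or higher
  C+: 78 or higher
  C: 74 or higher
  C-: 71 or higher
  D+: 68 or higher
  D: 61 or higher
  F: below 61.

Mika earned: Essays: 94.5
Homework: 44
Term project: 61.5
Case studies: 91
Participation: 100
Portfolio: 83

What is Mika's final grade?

B

Weighted total:
  Essays 94.5 × 0.27 = 25.515
  Homework 44 × 0.09 = 3.96
  Term project 61.5 × 0.07 = 4.305
  Case studies 91 × 0.28 = 25.48
  Participation 100 × 0.19 = 19
  Portfolio 83 × 0.1 = 8.3
Sum = 86.56
86.56 is ≥ 84 and < 88 → B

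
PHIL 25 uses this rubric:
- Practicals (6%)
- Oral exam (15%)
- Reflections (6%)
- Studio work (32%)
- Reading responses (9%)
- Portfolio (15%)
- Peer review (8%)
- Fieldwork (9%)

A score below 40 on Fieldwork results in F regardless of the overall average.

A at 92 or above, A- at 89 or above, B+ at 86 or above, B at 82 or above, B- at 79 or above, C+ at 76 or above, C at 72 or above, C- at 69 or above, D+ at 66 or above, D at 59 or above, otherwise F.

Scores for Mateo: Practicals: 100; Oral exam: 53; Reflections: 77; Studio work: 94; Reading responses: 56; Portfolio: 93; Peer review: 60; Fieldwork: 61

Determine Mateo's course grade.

C+

Fieldwork score 61 ≥ 40: minimum met.
Weighted total:
  Practicals 100 × 0.06 = 6
  Oral exam 53 × 0.15 = 7.95
  Reflections 77 × 0.06 = 4.62
  Studio work 94 × 0.32 = 30.08
  Reading responses 56 × 0.09 = 5.04
  Portfolio 93 × 0.15 = 13.95
  Peer review 60 × 0.08 = 4.8
  Fieldwork 61 × 0.09 = 5.49
Sum = 77.93
77.93 is ≥ 76 and < 79 → C+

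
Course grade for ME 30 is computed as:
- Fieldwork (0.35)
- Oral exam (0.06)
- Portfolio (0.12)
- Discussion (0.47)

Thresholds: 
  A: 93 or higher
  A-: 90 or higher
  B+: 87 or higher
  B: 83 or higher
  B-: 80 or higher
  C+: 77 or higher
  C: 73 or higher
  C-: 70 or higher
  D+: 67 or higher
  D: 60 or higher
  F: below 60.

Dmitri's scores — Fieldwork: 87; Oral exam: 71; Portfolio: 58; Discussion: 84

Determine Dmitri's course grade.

B-

Weighted total:
  Fieldwork 87 × 0.35 = 30.45
  Oral exam 71 × 0.06 = 4.26
  Portfolio 58 × 0.12 = 6.96
  Discussion 84 × 0.47 = 39.48
Sum = 81.15
81.15 is ≥ 80 and < 83 → B-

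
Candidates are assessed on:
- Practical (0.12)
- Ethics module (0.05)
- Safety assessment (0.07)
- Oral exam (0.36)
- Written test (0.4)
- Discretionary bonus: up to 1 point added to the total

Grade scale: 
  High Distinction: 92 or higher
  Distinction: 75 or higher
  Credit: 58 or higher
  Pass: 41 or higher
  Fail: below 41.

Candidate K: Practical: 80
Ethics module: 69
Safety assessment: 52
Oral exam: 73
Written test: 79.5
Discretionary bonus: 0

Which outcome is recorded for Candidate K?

Weighted total:
  Practical 80 × 0.12 = 9.6
  Ethics module 69 × 0.05 = 3.45
  Safety assessment 52 × 0.07 = 3.64
  Oral exam 73 × 0.36 = 26.28
  Written test 79.5 × 0.4 = 31.8
Sum = 74.77
Discretionary bonus: 74.77 + 0 = 74.77
74.77 is ≥ 58 and < 75 → Credit

Credit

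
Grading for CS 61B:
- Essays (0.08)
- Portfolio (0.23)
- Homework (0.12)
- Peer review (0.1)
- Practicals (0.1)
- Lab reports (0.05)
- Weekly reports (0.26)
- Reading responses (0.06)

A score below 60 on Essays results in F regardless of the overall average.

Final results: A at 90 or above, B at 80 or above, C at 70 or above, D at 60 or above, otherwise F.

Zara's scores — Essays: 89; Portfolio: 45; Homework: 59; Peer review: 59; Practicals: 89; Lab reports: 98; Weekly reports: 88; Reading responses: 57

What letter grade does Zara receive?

C

Essays score 89 ≥ 60: minimum met.
Weighted total:
  Essays 89 × 0.08 = 7.12
  Portfolio 45 × 0.23 = 10.35
  Homework 59 × 0.12 = 7.08
  Peer review 59 × 0.1 = 5.9
  Practicals 89 × 0.1 = 8.9
  Lab reports 98 × 0.05 = 4.9
  Weekly reports 88 × 0.26 = 22.88
  Reading responses 57 × 0.06 = 3.42
Sum = 70.55
70.55 is ≥ 70 and < 80 → C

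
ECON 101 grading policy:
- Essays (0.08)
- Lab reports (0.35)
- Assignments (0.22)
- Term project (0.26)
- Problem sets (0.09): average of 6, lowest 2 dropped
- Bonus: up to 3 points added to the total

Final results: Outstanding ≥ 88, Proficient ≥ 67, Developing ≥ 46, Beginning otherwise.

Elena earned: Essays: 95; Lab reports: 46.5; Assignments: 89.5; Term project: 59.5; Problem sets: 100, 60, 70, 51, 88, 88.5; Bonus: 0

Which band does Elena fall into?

Problem sets: drop 51, 60 → average of remaining 4 = 346.5/4 = 86.625
Weighted total:
  Essays 95 × 0.08 = 7.6
  Lab reports 46.5 × 0.35 = 16.275
  Assignments 89.5 × 0.22 = 19.69
  Term project 59.5 × 0.26 = 15.47
  Problem sets 86.625 × 0.09 = 7.79625
Sum = 66.83125
Bonus: 66.83125 + 0 = 66.83125
66.83125 is ≥ 46 and < 67 → Developing

Developing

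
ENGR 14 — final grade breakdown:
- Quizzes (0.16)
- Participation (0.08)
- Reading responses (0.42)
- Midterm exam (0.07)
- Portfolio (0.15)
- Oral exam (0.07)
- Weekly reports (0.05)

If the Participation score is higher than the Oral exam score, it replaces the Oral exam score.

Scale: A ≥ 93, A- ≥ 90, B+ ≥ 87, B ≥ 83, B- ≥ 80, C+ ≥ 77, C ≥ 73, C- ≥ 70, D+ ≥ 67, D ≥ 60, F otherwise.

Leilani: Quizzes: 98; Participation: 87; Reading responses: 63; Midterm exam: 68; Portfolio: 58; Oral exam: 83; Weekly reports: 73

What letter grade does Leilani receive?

Participation (87) > Oral exam (83), so Oral exam counts as 87.
Weighted total:
  Quizzes 98 × 0.16 = 15.68
  Participation 87 × 0.08 = 6.96
  Reading responses 63 × 0.42 = 26.46
  Midterm exam 68 × 0.07 = 4.76
  Portfolio 58 × 0.15 = 8.7
  Oral exam 87 × 0.07 = 6.09
  Weekly reports 73 × 0.05 = 3.65
Sum = 72.3
72.3 is ≥ 70 and < 73 → C-

C-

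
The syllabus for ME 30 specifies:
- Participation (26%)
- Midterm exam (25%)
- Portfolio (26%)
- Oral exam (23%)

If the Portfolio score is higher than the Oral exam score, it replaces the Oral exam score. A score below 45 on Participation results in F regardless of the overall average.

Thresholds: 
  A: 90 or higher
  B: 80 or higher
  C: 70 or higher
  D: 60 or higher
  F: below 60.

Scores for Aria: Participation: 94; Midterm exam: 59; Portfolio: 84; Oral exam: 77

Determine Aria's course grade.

B

Portfolio (84) > Oral exam (77), so Oral exam counts as 84.
Participation score 94 ≥ 45: minimum met.
Weighted total:
  Participation 94 × 0.26 = 24.44
  Midterm exam 59 × 0.25 = 14.75
  Portfolio 84 × 0.26 = 21.84
  Oral exam 84 × 0.23 = 19.32
Sum = 80.35
80.35 is ≥ 80 and < 90 → B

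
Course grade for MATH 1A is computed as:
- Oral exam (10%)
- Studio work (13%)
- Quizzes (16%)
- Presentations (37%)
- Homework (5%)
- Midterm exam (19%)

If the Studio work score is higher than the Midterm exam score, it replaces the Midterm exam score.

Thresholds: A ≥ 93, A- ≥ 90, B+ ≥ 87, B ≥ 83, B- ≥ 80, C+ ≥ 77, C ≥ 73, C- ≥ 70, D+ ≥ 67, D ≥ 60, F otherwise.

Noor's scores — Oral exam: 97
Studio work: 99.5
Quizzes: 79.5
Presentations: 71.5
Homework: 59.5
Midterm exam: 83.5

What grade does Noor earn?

B

Studio work (99.5) > Midterm exam (83.5), so Midterm exam counts as 99.5.
Weighted total:
  Oral exam 97 × 0.1 = 9.7
  Studio work 99.5 × 0.13 = 12.935
  Quizzes 79.5 × 0.16 = 12.72
  Presentations 71.5 × 0.37 = 26.455
  Homework 59.5 × 0.05 = 2.975
  Midterm exam 99.5 × 0.19 = 18.905
Sum = 83.69
83.69 is ≥ 83 and < 87 → B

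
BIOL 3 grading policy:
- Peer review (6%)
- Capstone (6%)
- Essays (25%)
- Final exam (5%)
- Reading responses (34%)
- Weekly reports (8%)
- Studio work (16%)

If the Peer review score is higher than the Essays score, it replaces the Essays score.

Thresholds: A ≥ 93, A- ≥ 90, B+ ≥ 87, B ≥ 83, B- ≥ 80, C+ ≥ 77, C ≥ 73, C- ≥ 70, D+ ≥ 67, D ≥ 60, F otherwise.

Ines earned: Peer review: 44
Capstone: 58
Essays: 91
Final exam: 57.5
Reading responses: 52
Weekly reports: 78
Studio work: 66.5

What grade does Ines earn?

D

Peer review (44) ≤ Essays (91), so Essays stays at 91.
Weighted total:
  Peer review 44 × 0.06 = 2.64
  Capstone 58 × 0.06 = 3.48
  Essays 91 × 0.25 = 22.75
  Final exam 57.5 × 0.05 = 2.875
  Reading responses 52 × 0.34 = 17.68
  Weekly reports 78 × 0.08 = 6.24
  Studio work 66.5 × 0.16 = 10.64
Sum = 66.305
66.305 is ≥ 60 and < 67 → D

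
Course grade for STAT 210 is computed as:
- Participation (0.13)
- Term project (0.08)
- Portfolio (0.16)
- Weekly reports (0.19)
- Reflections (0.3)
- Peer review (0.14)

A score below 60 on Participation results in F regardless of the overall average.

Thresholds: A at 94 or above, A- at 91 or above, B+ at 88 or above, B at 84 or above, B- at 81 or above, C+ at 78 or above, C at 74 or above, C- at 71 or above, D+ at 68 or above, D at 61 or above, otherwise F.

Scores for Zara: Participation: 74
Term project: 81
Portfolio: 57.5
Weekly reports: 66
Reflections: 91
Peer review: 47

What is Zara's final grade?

Participation score 74 ≥ 60: minimum met.
Weighted total:
  Participation 74 × 0.13 = 9.62
  Term project 81 × 0.08 = 6.48
  Portfolio 57.5 × 0.16 = 9.2
  Weekly reports 66 × 0.19 = 12.54
  Reflections 91 × 0.3 = 27.3
  Peer review 47 × 0.14 = 6.58
Sum = 71.72
71.72 is ≥ 71 and < 74 → C-

C-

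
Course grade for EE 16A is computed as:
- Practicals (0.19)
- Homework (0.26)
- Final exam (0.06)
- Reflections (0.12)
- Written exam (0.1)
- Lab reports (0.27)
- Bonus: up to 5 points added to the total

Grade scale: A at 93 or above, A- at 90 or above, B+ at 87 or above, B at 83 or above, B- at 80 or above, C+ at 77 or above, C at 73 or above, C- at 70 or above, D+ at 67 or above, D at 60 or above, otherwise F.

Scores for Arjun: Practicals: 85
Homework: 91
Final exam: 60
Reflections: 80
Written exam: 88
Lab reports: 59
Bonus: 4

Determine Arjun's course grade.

B-

Weighted total:
  Practicals 85 × 0.19 = 16.15
  Homework 91 × 0.26 = 23.66
  Final exam 60 × 0.06 = 3.6
  Reflections 80 × 0.12 = 9.6
  Written exam 88 × 0.1 = 8.8
  Lab reports 59 × 0.27 = 15.93
Sum = 77.74
Bonus: 77.74 + 4 = 81.74
81.74 is ≥ 80 and < 83 → B-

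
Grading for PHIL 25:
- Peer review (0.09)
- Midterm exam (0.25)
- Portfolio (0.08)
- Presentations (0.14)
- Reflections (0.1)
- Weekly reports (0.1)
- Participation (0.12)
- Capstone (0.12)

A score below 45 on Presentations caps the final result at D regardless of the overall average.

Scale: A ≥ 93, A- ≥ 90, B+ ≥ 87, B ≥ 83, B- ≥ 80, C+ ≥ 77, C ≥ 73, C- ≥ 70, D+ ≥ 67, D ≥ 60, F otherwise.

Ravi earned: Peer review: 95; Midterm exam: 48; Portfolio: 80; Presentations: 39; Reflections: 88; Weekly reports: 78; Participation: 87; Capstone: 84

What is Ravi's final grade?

D

Presentations score 39 < 45: minimum not met.
Weighted total:
  Peer review 95 × 0.09 = 8.55
  Midterm exam 48 × 0.25 = 12
  Portfolio 80 × 0.08 = 6.4
  Presentations 39 × 0.14 = 5.46
  Reflections 88 × 0.1 = 8.8
  Weekly reports 78 × 0.1 = 7.8
  Participation 87 × 0.12 = 10.44
  Capstone 84 × 0.12 = 10.08
Sum = 69.53
69.53 would be D+; cap at D applies → D.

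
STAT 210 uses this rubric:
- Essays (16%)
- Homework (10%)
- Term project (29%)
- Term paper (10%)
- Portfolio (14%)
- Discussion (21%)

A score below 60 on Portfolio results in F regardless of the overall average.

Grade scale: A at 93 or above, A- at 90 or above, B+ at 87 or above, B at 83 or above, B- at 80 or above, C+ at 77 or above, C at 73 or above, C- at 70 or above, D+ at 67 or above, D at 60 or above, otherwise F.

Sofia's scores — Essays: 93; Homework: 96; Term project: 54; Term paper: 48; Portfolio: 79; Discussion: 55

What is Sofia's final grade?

D+

Portfolio score 79 ≥ 60: minimum met.
Weighted total:
  Essays 93 × 0.16 = 14.88
  Homework 96 × 0.1 = 9.6
  Term project 54 × 0.29 = 15.66
  Term paper 48 × 0.1 = 4.8
  Portfolio 79 × 0.14 = 11.06
  Discussion 55 × 0.21 = 11.55
Sum = 67.55
67.55 is ≥ 67 and < 70 → D+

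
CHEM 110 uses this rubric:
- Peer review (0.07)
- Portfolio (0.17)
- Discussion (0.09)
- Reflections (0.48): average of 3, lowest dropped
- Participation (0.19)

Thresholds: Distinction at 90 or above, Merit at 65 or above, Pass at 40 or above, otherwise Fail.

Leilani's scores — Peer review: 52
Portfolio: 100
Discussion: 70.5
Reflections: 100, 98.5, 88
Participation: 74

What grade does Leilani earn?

Reflections: drop 88 → average of remaining 2 = 198.5/2 = 99.25
Weighted total:
  Peer review 52 × 0.07 = 3.64
  Portfolio 100 × 0.17 = 17
  Discussion 70.5 × 0.09 = 6.345
  Reflections 99.25 × 0.48 = 47.64
  Participation 74 × 0.19 = 14.06
Sum = 88.685
88.685 is ≥ 65 and < 90 → Merit

Merit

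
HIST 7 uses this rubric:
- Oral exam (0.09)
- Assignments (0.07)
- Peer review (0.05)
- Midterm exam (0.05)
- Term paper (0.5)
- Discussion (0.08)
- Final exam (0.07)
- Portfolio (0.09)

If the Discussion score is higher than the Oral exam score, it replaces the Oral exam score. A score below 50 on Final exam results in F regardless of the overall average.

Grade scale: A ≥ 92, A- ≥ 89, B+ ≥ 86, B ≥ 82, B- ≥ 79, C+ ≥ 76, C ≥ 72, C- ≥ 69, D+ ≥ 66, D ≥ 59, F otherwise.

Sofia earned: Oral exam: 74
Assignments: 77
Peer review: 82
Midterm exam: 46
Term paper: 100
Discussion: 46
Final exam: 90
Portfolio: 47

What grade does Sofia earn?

B

Discussion (46) ≤ Oral exam (74), so Oral exam stays at 74.
Final exam score 90 ≥ 50: minimum met.
Weighted total:
  Oral exam 74 × 0.09 = 6.66
  Assignments 77 × 0.07 = 5.39
  Peer review 82 × 0.05 = 4.1
  Midterm exam 46 × 0.05 = 2.3
  Term paper 100 × 0.5 = 50
  Discussion 46 × 0.08 = 3.68
  Final exam 90 × 0.07 = 6.3
  Portfolio 47 × 0.09 = 4.23
Sum = 82.66
82.66 is ≥ 82 and < 86 → B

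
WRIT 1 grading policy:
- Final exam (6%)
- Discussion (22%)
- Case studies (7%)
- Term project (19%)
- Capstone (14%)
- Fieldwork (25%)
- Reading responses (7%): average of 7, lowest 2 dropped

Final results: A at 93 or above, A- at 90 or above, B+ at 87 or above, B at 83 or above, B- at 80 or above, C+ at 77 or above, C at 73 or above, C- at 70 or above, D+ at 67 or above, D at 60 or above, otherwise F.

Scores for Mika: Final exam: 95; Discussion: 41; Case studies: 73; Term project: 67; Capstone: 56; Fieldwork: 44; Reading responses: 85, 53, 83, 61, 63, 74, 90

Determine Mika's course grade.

Reading responses: drop 53, 61 → average of remaining 5 = 395/5 = 79
Weighted total:
  Final exam 95 × 0.06 = 5.7
  Discussion 41 × 0.22 = 9.02
  Case studies 73 × 0.07 = 5.11
  Term project 67 × 0.19 = 12.73
  Capstone 56 × 0.14 = 7.84
  Fieldwork 44 × 0.25 = 11
  Reading responses 79 × 0.07 = 5.53
Sum = 56.93
56.93 < 60 → F

F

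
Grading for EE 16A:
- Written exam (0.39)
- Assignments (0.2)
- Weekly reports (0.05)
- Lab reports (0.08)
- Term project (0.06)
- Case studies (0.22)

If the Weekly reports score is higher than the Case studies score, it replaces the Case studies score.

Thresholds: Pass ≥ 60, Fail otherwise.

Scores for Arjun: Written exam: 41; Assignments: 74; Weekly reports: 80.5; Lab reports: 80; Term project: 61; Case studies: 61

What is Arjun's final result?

Weekly reports (80.5) > Case studies (61), so Case studies counts as 80.5.
Weighted total:
  Written exam 41 × 0.39 = 15.99
  Assignments 74 × 0.2 = 14.8
  Weekly reports 80.5 × 0.05 = 4.025
  Lab reports 80 × 0.08 = 6.4
  Term project 61 × 0.06 = 3.66
  Case studies 80.5 × 0.22 = 17.71
Sum = 62.585
62.585 ≥ 60 → Pass

Pass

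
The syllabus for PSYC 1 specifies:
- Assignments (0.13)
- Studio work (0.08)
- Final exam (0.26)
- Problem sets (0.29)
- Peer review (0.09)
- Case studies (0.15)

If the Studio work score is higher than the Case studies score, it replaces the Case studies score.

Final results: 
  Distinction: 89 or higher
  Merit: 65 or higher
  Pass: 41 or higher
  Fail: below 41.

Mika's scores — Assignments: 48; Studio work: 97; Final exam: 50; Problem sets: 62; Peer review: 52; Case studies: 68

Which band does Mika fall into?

Pass

Studio work (97) > Case studies (68), so Case studies counts as 97.
Weighted total:
  Assignments 48 × 0.13 = 6.24
  Studio work 97 × 0.08 = 7.76
  Final exam 50 × 0.26 = 13
  Problem sets 62 × 0.29 = 17.98
  Peer review 52 × 0.09 = 4.68
  Case studies 97 × 0.15 = 14.55
Sum = 64.21
64.21 is ≥ 41 and < 65 → Pass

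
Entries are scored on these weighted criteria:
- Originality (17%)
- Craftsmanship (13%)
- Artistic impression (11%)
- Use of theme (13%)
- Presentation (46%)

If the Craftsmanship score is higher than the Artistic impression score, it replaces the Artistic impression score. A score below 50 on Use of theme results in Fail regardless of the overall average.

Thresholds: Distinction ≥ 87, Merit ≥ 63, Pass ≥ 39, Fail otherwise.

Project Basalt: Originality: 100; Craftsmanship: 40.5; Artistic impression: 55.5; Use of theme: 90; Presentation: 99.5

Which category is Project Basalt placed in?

Merit

Craftsmanship (40.5) ≤ Artistic impression (55.5), so Artistic impression stays at 55.5.
Use of theme score 90 ≥ 50: minimum met.
Weighted total:
  Originality 100 × 0.17 = 17
  Craftsmanship 40.5 × 0.13 = 5.265
  Artistic impression 55.5 × 0.11 = 6.105
  Use of theme 90 × 0.13 = 11.7
  Presentation 99.5 × 0.46 = 45.77
Sum = 85.84
85.84 is ≥ 63 and < 87 → Merit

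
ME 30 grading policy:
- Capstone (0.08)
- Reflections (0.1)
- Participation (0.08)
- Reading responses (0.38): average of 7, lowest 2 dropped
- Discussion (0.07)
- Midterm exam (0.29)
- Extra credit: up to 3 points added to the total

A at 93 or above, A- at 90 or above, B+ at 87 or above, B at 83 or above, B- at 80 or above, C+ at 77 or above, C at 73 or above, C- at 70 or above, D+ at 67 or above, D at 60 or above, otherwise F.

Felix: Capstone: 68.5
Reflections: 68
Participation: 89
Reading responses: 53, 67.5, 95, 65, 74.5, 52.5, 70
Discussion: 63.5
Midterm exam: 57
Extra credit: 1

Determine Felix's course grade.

D+

Reading responses: drop 52.5, 53 → average of remaining 5 = 372/5 = 74.4
Weighted total:
  Capstone 68.5 × 0.08 = 5.48
  Reflections 68 × 0.1 = 6.8
  Participation 89 × 0.08 = 7.12
  Reading responses 74.4 × 0.38 = 28.272
  Discussion 63.5 × 0.07 = 4.445
  Midterm exam 57 × 0.29 = 16.53
Sum = 68.647
Extra credit: 68.647 + 1 = 69.647
69.647 is ≥ 67 and < 70 → D+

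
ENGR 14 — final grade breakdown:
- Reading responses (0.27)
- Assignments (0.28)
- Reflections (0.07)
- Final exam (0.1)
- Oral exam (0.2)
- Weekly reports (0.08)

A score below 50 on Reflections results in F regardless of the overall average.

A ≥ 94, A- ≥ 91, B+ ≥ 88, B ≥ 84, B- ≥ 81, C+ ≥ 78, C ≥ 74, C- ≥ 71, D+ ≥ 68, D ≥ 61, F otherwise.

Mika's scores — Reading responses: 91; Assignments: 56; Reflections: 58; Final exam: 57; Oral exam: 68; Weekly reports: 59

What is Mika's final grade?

D+

Reflections score 58 ≥ 50: minimum met.
Weighted total:
  Reading responses 91 × 0.27 = 24.57
  Assignments 56 × 0.28 = 15.68
  Reflections 58 × 0.07 = 4.06
  Final exam 57 × 0.1 = 5.7
  Oral exam 68 × 0.2 = 13.6
  Weekly reports 59 × 0.08 = 4.72
Sum = 68.33
68.33 is ≥ 68 and < 71 → D+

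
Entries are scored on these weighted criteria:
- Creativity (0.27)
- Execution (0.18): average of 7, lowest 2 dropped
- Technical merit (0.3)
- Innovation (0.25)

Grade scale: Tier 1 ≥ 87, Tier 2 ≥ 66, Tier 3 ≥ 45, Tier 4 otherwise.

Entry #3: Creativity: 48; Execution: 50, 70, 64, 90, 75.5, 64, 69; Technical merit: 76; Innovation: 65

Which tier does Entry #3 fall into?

Tier 3

Execution: drop 50, 64 → average of remaining 5 = 368.5/5 = 73.7
Weighted total:
  Creativity 48 × 0.27 = 12.96
  Execution 73.7 × 0.18 = 13.266
  Technical merit 76 × 0.3 = 22.8
  Innovation 65 × 0.25 = 16.25
Sum = 65.276
65.276 is ≥ 45 and < 66 → Tier 3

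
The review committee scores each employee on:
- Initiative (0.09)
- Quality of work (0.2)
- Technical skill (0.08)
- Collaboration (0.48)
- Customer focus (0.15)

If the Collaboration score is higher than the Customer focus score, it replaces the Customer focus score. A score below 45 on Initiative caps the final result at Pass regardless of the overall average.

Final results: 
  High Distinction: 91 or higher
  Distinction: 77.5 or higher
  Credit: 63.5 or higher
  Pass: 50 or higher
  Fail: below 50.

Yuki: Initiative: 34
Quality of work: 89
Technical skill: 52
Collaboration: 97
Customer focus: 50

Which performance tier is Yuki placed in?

Pass

Collaboration (97) > Customer focus (50), so Customer focus counts as 97.
Initiative score 34 < 45: minimum not met.
Weighted total:
  Initiative 34 × 0.09 = 3.06
  Quality of work 89 × 0.2 = 17.8
  Technical skill 52 × 0.08 = 4.16
  Collaboration 97 × 0.48 = 46.56
  Customer focus 97 × 0.15 = 14.55
Sum = 86.13
86.13 would be Distinction; cap at Pass applies → Pass.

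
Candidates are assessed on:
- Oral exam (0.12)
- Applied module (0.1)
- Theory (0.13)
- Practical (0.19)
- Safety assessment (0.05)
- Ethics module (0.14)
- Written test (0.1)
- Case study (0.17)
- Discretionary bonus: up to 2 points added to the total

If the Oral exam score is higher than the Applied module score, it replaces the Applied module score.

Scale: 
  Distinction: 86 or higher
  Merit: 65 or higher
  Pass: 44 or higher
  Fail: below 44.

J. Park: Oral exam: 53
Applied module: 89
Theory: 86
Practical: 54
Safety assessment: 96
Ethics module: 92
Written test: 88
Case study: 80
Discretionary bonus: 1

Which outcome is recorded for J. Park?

Merit

Oral exam (53) ≤ Applied module (89), so Applied module stays at 89.
Weighted total:
  Oral exam 53 × 0.12 = 6.36
  Applied module 89 × 0.1 = 8.9
  Theory 86 × 0.13 = 11.18
  Practical 54 × 0.19 = 10.26
  Safety assessment 96 × 0.05 = 4.8
  Ethics module 92 × 0.14 = 12.88
  Written test 88 × 0.1 = 8.8
  Case study 80 × 0.17 = 13.6
Sum = 76.78
Discretionary bonus: 76.78 + 1 = 77.78
77.78 is ≥ 65 and < 86 → Merit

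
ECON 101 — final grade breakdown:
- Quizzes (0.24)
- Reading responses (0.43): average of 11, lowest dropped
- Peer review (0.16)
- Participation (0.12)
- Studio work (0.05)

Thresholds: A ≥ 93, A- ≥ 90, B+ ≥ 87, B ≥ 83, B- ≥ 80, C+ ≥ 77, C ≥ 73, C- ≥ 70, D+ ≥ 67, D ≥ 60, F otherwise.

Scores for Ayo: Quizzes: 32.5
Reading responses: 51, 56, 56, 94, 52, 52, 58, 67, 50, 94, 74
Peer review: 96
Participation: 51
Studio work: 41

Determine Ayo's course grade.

Reading responses: drop 50 → average of remaining 10 = 654/10 = 65.4
Weighted total:
  Quizzes 32.5 × 0.24 = 7.8
  Reading responses 65.4 × 0.43 = 28.122
  Peer review 96 × 0.16 = 15.36
  Participation 51 × 0.12 = 6.12
  Studio work 41 × 0.05 = 2.05
Sum = 59.452
59.452 < 60 → F

F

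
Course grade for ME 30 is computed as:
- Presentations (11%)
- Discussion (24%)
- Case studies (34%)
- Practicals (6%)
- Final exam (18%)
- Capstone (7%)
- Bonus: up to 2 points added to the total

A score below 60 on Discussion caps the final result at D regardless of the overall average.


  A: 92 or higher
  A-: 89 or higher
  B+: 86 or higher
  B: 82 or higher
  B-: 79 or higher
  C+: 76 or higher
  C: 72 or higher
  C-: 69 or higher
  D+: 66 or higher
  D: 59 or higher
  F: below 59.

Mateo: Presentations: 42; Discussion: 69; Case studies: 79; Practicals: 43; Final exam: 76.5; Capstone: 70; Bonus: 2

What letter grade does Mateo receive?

Discussion score 69 ≥ 60: minimum met.
Weighted total:
  Presentations 42 × 0.11 = 4.62
  Discussion 69 × 0.24 = 16.56
  Case studies 79 × 0.34 = 26.86
  Practicals 43 × 0.06 = 2.58
  Final exam 76.5 × 0.18 = 13.77
  Capstone 70 × 0.07 = 4.9
Sum = 69.29
Bonus: 69.29 + 2 = 71.29
71.29 is ≥ 69 and < 72 → C-

C-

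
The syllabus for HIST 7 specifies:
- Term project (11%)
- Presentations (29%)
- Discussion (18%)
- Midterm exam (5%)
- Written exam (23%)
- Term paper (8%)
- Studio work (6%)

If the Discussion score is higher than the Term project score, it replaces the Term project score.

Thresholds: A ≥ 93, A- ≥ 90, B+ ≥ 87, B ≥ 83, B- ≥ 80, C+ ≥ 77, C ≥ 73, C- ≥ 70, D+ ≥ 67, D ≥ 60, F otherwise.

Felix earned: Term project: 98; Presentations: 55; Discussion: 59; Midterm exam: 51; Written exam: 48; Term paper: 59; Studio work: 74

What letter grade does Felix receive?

Discussion (59) ≤ Term project (98), so Term project stays at 98.
Weighted total:
  Term project 98 × 0.11 = 10.78
  Presentations 55 × 0.29 = 15.95
  Discussion 59 × 0.18 = 10.62
  Midterm exam 51 × 0.05 = 2.55
  Written exam 48 × 0.23 = 11.04
  Term paper 59 × 0.08 = 4.72
  Studio work 74 × 0.06 = 4.44
Sum = 60.1
60.1 is ≥ 60 and < 67 → D

D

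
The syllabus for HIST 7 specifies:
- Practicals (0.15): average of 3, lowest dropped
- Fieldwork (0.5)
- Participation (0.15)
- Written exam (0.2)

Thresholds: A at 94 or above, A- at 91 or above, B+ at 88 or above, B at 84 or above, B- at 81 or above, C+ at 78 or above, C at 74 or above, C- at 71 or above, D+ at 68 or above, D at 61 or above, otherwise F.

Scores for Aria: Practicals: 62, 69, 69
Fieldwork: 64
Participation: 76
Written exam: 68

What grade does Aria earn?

Practicals: drop 62 → average of remaining 2 = 138/2 = 69
Weighted total:
  Practicals 69 × 0.15 = 10.35
  Fieldwork 64 × 0.5 = 32
  Participation 76 × 0.15 = 11.4
  Written exam 68 × 0.2 = 13.6
Sum = 67.35
67.35 is ≥ 61 and < 68 → D

D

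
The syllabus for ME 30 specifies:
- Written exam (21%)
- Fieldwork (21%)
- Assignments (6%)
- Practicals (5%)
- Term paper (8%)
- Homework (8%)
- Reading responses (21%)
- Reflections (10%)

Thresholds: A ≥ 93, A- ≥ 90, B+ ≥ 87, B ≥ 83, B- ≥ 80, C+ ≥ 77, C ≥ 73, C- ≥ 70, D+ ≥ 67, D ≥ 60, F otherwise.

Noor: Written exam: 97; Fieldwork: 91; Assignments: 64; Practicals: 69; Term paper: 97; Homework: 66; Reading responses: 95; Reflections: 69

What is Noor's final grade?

B

Weighted total:
  Written exam 97 × 0.21 = 20.37
  Fieldwork 91 × 0.21 = 19.11
  Assignments 64 × 0.06 = 3.84
  Practicals 69 × 0.05 = 3.45
  Term paper 97 × 0.08 = 7.76
  Homework 66 × 0.08 = 5.28
  Reading responses 95 × 0.21 = 19.95
  Reflections 69 × 0.1 = 6.9
Sum = 86.66
86.66 is ≥ 83 and < 87 → B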